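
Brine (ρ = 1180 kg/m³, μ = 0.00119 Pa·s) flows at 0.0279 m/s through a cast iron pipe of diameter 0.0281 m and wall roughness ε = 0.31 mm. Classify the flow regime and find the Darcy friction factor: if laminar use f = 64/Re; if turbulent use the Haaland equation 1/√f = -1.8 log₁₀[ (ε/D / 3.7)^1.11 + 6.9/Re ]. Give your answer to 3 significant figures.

Re = ρVD/μ = 1180·0.0279·0.0281/0.00119 = 777.4.
Re < 2300 → laminar, so f = 64/Re = 0.08233 (roughness is irrelevant in laminar flow).

f ≈ 0.0823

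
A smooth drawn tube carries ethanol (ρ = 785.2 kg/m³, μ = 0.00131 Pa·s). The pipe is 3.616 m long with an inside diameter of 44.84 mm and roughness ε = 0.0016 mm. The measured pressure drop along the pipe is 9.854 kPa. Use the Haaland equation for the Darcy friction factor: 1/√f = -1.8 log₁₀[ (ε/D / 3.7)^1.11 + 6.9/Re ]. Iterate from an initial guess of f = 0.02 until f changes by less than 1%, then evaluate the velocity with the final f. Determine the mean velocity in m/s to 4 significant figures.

V ≈ 4.214 m/s

Rearranging Darcy-Weisbach: V = √(2·ΔP·D/(f·L·ρ)). With ε/D = 1.6e-06/0.04484 = 3.57e-05, iterate starting from f = 0.02:
  f = 0.02 → V = √(2·9854·0.04484/(0.02·3.616·785.2)) = 3.945 m/s; Re = ρVD/μ = 1.06e+05; f → 0.01776
  f = 0.01776 → V = 4.186 m/s; Re = 1.125e+05; f → 0.01755
  f = 0.01755 → V = 4.211 m/s; Re = 1.132e+05; f → 0.01753
Converged (Δf/f < 1%). With the final f = 0.01753: V = √(2·9854·0.04484/(0.01753·3.616·785.2)) = 4.214 m/s.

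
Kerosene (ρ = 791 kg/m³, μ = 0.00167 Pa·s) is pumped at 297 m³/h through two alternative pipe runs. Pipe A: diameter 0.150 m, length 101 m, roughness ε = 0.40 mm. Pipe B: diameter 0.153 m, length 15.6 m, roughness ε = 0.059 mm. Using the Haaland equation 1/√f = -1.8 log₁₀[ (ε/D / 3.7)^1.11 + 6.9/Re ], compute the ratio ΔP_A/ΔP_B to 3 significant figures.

Pipe A: V = Q/A = 0.0825/0.01767 = 4.669 m/s; Re = 3.317e+05; ε/D = 0.00267; Haaland → f = 0.02577; ΔP_A = f(L/D)(ρV²/2) = 1.496e+05 Pa.
Pipe B: V = Q/A = 0.0825/0.01839 = 4.487 m/s; Re = 3.252e+05; ε/D = 0.000386; Haaland → f = 0.01727; ΔP_B = f(L/D)(ρV²/2) = 1.402e+04 Pa.
ΔP_A/ΔP_B = 1.496e+05/1.402e+04 = 10.7.

ΔP_A/ΔP_B ≈ 10.7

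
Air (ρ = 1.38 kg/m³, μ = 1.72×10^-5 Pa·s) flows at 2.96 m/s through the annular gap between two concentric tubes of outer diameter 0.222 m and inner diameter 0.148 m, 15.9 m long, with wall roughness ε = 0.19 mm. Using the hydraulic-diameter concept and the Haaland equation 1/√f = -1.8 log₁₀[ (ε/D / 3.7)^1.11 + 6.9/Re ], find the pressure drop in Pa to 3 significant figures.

ΔP ≈ 40.3 Pa

Hydraulic diameter D_h = 4A/P = D_o - D_i = 0.222 - 0.148 = 0.074 m.
Re = ρVD_h/μ = 1.38·2.96·0.074/1.72e-05 = 1.757e+04.
ε/D_h = 0.00019/0.074 = 0.00257; Haaland gives 1/√f = -1.8 log₁₀[0.000312+0.000393] = 5.674, so f = 0.03106.
ΔP = f(L/D_h)(ρV²/2) = 0.03106·15.9/0.074·6.046 = 40.35 Pa.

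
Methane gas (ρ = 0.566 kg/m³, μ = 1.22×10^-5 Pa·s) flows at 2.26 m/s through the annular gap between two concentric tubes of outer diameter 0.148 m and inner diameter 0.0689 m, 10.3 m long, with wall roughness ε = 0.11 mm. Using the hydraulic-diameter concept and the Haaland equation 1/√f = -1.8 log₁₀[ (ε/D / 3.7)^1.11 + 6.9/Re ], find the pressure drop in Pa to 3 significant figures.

Hydraulic diameter D_h = 4A/P = D_o - D_i = 0.148 - 0.0689 = 0.0791 m.
Re = ρVD_h/μ = 0.566·2.26·0.0791/1.22e-05 = 8294.
ε/D_h = 0.00011/0.0791 = 0.00139; Haaland gives 1/√f = -1.8 log₁₀[0.000158+0.000832] = 5.408, so f = 0.03419.
ΔP = f(L/D_h)(ρV²/2) = 0.03419·10.3/0.0791·1.445 = 6.436 Pa.

ΔP ≈ 6.44 Pa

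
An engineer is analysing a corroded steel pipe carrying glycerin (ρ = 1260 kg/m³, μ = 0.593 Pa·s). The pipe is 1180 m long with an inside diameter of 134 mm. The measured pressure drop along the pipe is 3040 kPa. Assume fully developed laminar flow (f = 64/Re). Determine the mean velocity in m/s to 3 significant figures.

For laminar flow, f = 64/Re with Re = ρVD/μ, so Darcy-Weisbach reduces to ΔP = 32μLV/D². Solving for V: V = ΔP·D²/(32μL) = 3.04e+06·(0.134)²/(32·0.593·1180) = 2.438 m/s.
Check: Re = ρVD/μ = 1260·2.438·0.134/0.593 = 694.1 < 2300, so the laminar assumption holds.

V ≈ 2.44 m/s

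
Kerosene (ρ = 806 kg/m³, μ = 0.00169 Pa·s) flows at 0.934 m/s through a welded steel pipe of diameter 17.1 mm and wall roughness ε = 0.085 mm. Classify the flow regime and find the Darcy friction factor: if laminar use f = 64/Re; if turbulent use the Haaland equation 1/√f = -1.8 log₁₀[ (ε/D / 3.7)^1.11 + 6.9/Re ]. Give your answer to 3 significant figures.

Re = ρVD/μ = 806·0.934·0.0171/0.00169 = 7617.
Re > 4000 → turbulent. ε/D = 8.5e-05/0.0171 = 0.00497; Haaland: 1/√f = -1.8 log₁₀[0.000649 + 0.000906] = 5.055, so f = 0.03914.

f ≈ 0.0391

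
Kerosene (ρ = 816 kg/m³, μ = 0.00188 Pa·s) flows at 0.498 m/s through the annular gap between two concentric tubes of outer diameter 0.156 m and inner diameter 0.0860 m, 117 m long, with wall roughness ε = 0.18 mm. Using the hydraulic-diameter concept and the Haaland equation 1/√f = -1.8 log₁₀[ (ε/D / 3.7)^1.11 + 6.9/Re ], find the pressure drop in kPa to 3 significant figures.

Hydraulic diameter D_h = 4A/P = D_o - D_i = 0.156 - 0.086 = 0.07 m.
Re = ρVD_h/μ = 816·0.498·0.07/0.00188 = 1.513e+04.
ε/D_h = 0.00018/0.07 = 0.00257; Haaland gives 1/√f = -1.8 log₁₀[0.000312+0.000456] = 5.606, so f = 0.03182.
ΔP = f(L/D_h)(ρV²/2) = 0.03182·117/0.07·101.2 = 5381 Pa.
ΔP = 5.38 kPa.

ΔP ≈ 5.38 kPa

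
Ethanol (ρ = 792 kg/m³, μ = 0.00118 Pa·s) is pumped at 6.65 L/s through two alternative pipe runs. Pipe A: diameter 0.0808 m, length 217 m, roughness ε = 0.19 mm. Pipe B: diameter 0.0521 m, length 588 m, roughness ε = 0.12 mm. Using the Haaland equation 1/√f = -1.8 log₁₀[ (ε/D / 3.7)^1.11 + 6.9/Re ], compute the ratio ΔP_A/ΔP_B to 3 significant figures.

ΔP_A/ΔP_B ≈ 0.0423

Pipe A: V = Q/A = 0.00665/0.005128 = 1.297 m/s; Re = 7.033e+04; ε/D = 0.00235; Haaland → f = 0.0264; ΔP_A = f(L/D)(ρV²/2) = 4.723e+04 Pa.
Pipe B: V = Q/A = 0.00665/0.002132 = 3.119 m/s; Re = 1.091e+05; ε/D = 0.0023; Haaland → f = 0.02565; ΔP_B = f(L/D)(ρV²/2) = 1.115e+06 Pa.
ΔP_A/ΔP_B = 4.723e+04/1.115e+06 = 0.0423.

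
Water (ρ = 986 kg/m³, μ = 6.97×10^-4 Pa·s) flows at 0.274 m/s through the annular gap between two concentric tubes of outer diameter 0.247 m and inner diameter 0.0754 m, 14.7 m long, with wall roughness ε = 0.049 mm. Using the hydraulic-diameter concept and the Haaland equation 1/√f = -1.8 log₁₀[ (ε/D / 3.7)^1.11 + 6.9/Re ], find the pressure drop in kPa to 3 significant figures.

Hydraulic diameter D_h = 4A/P = D_o - D_i = 0.247 - 0.0754 = 0.1716 m.
Re = ρVD_h/μ = 986·0.274·0.1716/0.000697 = 6.651e+04.
ε/D_h = 4.9e-05/0.1716 = 0.000286; Haaland gives 1/√f = -1.8 log₁₀[2.72e-05+0.000104] = 6.989, so f = 0.02047.
ΔP = f(L/D_h)(ρV²/2) = 0.02047·14.7/0.1716·37.01 = 64.91 Pa.
ΔP = 0.0649 kPa.

ΔP ≈ 0.0649 kPa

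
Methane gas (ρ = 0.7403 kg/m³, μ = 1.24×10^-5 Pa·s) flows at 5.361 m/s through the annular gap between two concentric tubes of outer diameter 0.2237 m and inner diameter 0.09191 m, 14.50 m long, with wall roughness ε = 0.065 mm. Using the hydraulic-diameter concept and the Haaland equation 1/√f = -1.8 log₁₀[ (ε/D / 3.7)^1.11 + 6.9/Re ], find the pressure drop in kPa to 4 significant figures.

ΔP ≈ 0.02681 kPa

Hydraulic diameter D_h = 4A/P = D_o - D_i = 0.2237 - 0.09191 = 0.1318 m.
Re = ρVD_h/μ = 0.7403·5.361·0.1318/1.24e-05 = 4.218e+04.
ε/D_h = 6.5e-05/0.1318 = 0.000493; Haaland gives 1/√f = -1.8 log₁₀[5e-05+0.000164] = 6.607, so f = 0.02291.
ΔP = f(L/D_h)(ρV²/2) = 0.02291·14.5/0.1318·10.64 = 26.81 Pa.
ΔP = 0.02681 kPa.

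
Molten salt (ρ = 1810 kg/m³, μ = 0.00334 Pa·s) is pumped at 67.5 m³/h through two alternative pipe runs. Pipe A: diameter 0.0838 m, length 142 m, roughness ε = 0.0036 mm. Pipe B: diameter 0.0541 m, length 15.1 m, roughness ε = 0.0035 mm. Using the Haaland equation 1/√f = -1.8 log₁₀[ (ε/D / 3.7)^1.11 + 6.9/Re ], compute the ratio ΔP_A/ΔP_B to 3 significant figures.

Pipe A: V = Q/A = 0.01875/0.005515 = 3.4 m/s; Re = 1.544e+05; ε/D = 4.3e-05; Haaland → f = 0.01655; ΔP_A = f(L/D)(ρV²/2) = 2.933e+05 Pa.
Pipe B: V = Q/A = 0.01875/0.002299 = 8.157 m/s; Re = 2.391e+05; ε/D = 6.47e-05; Haaland → f = 0.01547; ΔP_B = f(L/D)(ρV²/2) = 2.599e+05 Pa.
ΔP_A/ΔP_B = 2.933e+05/2.599e+05 = 1.13.

ΔP_A/ΔP_B ≈ 1.13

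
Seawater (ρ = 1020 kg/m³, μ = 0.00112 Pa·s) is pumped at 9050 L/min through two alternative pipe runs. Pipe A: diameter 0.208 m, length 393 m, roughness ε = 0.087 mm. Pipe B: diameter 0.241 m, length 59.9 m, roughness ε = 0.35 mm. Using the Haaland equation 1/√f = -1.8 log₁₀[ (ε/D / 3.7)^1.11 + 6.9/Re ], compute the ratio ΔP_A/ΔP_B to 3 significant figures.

ΔP_A/ΔP_B ≈ 10.4

Pipe A: V = Q/A = 0.1508/0.03398 = 4.439 m/s; Re = 8.409e+05; ε/D = 0.000418; Haaland → f = 0.01667; ΔP_A = f(L/D)(ρV²/2) = 3.165e+05 Pa.
Pipe B: V = Q/A = 0.1508/0.04562 = 3.307 m/s; Re = 7.257e+05; ε/D = 0.00145; Haaland → f = 0.02187; ΔP_B = f(L/D)(ρV²/2) = 3.031e+04 Pa.
ΔP_A/ΔP_B = 3.165e+05/3.031e+04 = 10.4.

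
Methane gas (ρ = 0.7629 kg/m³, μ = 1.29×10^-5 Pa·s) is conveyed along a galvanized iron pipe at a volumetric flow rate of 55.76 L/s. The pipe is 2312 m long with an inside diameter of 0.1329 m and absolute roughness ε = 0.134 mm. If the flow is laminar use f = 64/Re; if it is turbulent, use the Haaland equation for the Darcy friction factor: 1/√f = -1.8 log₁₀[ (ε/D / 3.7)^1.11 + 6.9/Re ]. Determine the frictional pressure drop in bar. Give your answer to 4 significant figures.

ΔP ≈ 0.02728 bar

Q = 55.76 L/s = 55.76/1000 = 0.05576 m³/s.
Cross-sectional area A = πD²/4 = π(0.1329)²/4 = 0.01387 m²; mean velocity V = Q/A = 0.05576/0.01387 = 4.02 m/s.
Reynolds number Re = ρVD/μ = 0.7629 · 4.02 · 0.1329 / 1.29e-05 = 3.159e+04.
Re > 4000 → turbulent. Relative roughness ε/D = 0.000134/0.1329 = 0.00101. Haaland: 1/√f = -1.8 log₁₀[(0.00101/3.7)^1.11 + 6.9/3.159e+04] = -1.8 log₁₀[0.00011 + 0.000218] = 6.269, so f = 0.02544.
Darcy-Weisbach: ΔP = f(L/D)(ρV²/2) = 0.02544·(2312/0.1329)·(0.7629·4.02²/2) = 0.02544·1.74e+04·6.163 = 2728 Pa.
ΔP = 2728 Pa = 0.02728 bar.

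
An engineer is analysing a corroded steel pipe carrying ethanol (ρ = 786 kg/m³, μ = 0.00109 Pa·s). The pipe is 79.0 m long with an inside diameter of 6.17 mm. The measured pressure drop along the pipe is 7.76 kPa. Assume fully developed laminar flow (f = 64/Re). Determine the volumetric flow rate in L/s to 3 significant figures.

Q ≈ 0.00321 L/s

For laminar flow, f = 64/Re with Re = ρVD/μ, so Darcy-Weisbach reduces to ΔP = 32μLV/D². Solving for V: V = ΔP·D²/(32μL) = 7760·(0.00617)²/(32·0.00109·79) = 0.1072 m/s.
Check: Re = ρVD/μ = 786·0.1072·0.00617/0.00109 = 477 < 2300, so the laminar assumption holds.
Q = V·A = 0.1072·(π/4·0.00617²) = 3.205e-06 m³/s = 0.00321 L/s.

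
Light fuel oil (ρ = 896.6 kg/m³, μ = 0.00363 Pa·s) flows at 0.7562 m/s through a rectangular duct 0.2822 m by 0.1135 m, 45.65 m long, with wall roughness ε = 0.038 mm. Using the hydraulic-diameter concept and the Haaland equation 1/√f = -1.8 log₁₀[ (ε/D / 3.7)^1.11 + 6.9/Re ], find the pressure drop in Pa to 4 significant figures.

ΔP ≈ 1720 Pa

Hydraulic diameter D_h = 4A/P = 4·(0.2822·0.1135)/(2·(0.2822+0.1135)) = 0.1281/0.7914 = 0.1619 m.
Re = ρVD_h/μ = 896.6·0.7562·0.1619/0.00363 = 3.024e+04.
ε/D_h = 3.8e-05/0.1619 = 0.000235; Haaland gives 1/√f = -1.8 log₁₀[2.19e-05+0.000228] = 6.483, so f = 0.02379.
ΔP = f(L/D_h)(ρV²/2) = 0.02379·45.65/0.1619·256.4 = 1720 Pa.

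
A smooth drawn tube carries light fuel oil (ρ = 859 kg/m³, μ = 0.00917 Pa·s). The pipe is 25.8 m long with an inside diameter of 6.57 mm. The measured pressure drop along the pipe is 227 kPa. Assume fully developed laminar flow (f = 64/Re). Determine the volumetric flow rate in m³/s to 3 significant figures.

For laminar flow, f = 64/Re with Re = ρVD/μ, so Darcy-Weisbach reduces to ΔP = 32μLV/D². Solving for V: V = ΔP·D²/(32μL) = 2.27e+05·(0.00657)²/(32·0.00917·25.8) = 1.294 m/s.
Check: Re = ρVD/μ = 859·1.294·0.00657/0.00917 = 796.5 < 2300, so the laminar assumption holds.
Q = V·A = 1.294·(π/4·0.00657²) = 4.388e-05 m³/s = 4.39×10^-5 m³/s.

Q ≈ 4.39×10^-5 m³/s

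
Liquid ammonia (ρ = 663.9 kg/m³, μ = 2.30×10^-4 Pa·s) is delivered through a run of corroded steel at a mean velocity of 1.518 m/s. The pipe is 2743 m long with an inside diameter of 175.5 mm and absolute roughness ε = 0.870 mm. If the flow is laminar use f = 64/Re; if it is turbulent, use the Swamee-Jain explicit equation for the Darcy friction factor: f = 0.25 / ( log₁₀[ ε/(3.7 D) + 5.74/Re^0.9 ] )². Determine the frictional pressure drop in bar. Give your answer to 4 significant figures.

ΔP ≈ 3.645 bar

Reynolds number Re = ρVD/μ = 663.9 · 1.518 · 0.1755 / 0.00023 = 7.69e+05.
Re > 4000 → turbulent. Relative roughness ε/D = 0.00087/0.1755 = 0.00496. Swamee-Jain: f = 0.25/(log₁₀[0.00496/3.7 + 5.74/7.69e+05^0.9])² = 0.25/(log₁₀[0.00134 + 2.89e-05])² = 0.25/(-2.864)² = 0.03049.
Darcy-Weisbach: ΔP = f(L/D)(ρV²/2) = 0.03049·(2743/0.1755)·(663.9·1.518²/2) = 0.03049·1.563e+04·764.9 = 3.645e+05 Pa.
ΔP = 3.645e+05 Pa = 3.645 bar.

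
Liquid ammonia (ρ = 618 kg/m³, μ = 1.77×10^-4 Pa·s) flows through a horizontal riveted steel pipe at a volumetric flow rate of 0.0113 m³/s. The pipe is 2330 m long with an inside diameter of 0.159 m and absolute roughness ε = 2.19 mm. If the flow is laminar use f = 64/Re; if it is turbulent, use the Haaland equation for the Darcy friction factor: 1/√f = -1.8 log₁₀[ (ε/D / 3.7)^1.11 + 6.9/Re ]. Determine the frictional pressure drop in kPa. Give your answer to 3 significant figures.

ΔP ≈ 62.5 kPa

Cross-sectional area A = πD²/4 = π(0.159)²/4 = 0.01986 m²; mean velocity V = Q/A = 0.0113/0.01986 = 0.5691 m/s.
Reynolds number Re = ρVD/μ = 618 · 0.5691 · 0.159 / 0.000177 = 3.159e+05.
Re > 4000 → turbulent. Relative roughness ε/D = 0.00219/0.159 = 0.0138. Haaland: 1/√f = -1.8 log₁₀[(0.0138/3.7)^1.11 + 6.9/3.159e+05] = -1.8 log₁₀[0.00201 + 2.18e-05] = 4.845, so f = 0.0426.
Darcy-Weisbach: ΔP = f(L/D)(ρV²/2) = 0.0426·(2330/0.159)·(618·0.5691²/2) = 0.0426·1.465e+04·100.1 = 6.248e+04 Pa.
ΔP = 6.248e+04 Pa = 62.5 kPa.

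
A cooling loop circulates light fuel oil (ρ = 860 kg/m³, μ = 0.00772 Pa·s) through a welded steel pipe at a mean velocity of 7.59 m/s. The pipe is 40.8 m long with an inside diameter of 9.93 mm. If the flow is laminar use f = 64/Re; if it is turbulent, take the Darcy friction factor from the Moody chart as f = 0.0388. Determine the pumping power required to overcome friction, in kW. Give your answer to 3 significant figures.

Reynolds number Re = ρVD/μ = 860 · 7.59 · 0.00993 / 0.00772 = 8396.
Re > 4000 → turbulent; use the Moody-chart value f = 0.0388.
Darcy-Weisbach: ΔP = f(L/D)(ρV²/2) = 0.0388·(40.8/0.00993)·(860·7.59²/2) = 0.0388·4109·2.477e+04 = 3.949e+06 Pa.
Q = V·A = 7.59·7.744e-05 = 0.0005878 m³/s.
Pumping power P = QΔP = 0.0005878·3.949e+06 = 2321 W = 2.32 kW.

P ≈ 2.32 kW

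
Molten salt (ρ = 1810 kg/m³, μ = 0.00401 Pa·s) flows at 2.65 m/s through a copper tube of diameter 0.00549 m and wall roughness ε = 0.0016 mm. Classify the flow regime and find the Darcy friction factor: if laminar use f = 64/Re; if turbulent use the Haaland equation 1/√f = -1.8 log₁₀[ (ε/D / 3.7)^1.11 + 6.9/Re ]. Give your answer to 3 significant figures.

Re = ρVD/μ = 1810·2.65·0.00549/0.00401 = 6567.
Re > 4000 → turbulent. ε/D = 1.6e-06/0.00549 = 0.000291; Haaland: 1/√f = -1.8 log₁₀[2.79e-05 + 0.00105] = 5.341, so f = 0.03506.

f ≈ 0.0351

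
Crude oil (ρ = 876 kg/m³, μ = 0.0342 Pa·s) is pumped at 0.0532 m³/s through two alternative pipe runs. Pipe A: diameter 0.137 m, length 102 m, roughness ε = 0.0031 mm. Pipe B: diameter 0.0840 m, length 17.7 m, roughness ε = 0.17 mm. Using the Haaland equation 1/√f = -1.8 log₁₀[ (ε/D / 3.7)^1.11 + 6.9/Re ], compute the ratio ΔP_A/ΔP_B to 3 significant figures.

ΔP_A/ΔP_B ≈ 0.493

Pipe A: V = Q/A = 0.0532/0.01474 = 3.609 m/s; Re = 1.266e+04; ε/D = 2.26e-05; Haaland → f = 0.029; ΔP_A = f(L/D)(ρV²/2) = 1.232e+05 Pa.
Pipe B: V = Q/A = 0.0532/0.005542 = 9.6 m/s; Re = 2.065e+04; ε/D = 0.00202; Haaland → f = 0.02937; ΔP_B = f(L/D)(ρV²/2) = 2.498e+05 Pa.
ΔP_A/ΔP_B = 1.232e+05/2.498e+05 = 0.493.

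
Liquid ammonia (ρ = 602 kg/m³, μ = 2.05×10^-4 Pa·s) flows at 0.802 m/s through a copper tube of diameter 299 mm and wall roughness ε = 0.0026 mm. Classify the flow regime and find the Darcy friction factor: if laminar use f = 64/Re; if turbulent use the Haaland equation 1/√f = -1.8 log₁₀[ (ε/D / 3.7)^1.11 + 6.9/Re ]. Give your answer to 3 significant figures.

f ≈ 0.0124

Re = ρVD/μ = 602·0.802·0.299/0.000205 = 7.042e+05.
Re > 4000 → turbulent. ε/D = 2.6e-06/0.299 = 8.7e-06; Haaland: 1/√f = -1.8 log₁₀[5.65e-07 + 9.8e-06] = 8.972, so f = 0.01242.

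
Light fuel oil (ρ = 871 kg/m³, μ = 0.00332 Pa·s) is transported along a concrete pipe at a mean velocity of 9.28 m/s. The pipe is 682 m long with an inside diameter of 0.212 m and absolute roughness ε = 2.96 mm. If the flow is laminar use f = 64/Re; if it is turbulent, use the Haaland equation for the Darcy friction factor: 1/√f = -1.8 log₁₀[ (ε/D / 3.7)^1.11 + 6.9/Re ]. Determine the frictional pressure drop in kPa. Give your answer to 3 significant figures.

Reynolds number Re = ρVD/μ = 871 · 9.28 · 0.212 / 0.00332 = 5.161e+05.
Re > 4000 → turbulent. Relative roughness ε/D = 0.00296/0.212 = 0.014. Haaland: 1/√f = -1.8 log₁₀[(0.014/3.7)^1.11 + 6.9/5.161e+05] = -1.8 log₁₀[0.00204 + 1.34e-05] = 4.837, so f = 0.04275.
Darcy-Weisbach: ΔP = f(L/D)(ρV²/2) = 0.04275·(682/0.212)·(871·9.28²/2) = 0.04275·3217·3.75e+04 = 5.158e+06 Pa.
ΔP = 5.158e+06 Pa = 5160 kPa.

ΔP ≈ 5160 kPa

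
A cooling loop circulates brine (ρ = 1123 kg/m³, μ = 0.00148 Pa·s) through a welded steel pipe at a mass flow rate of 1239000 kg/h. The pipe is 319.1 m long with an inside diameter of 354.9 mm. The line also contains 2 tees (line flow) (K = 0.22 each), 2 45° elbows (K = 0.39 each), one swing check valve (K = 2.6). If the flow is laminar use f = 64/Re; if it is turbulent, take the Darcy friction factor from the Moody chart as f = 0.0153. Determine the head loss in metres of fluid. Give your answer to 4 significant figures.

ṁ = 1239000 kg/h = 1239000/3600 = 344.2 kg/s.
A = πD²/4 = π(0.3549)²/4 = 0.09892 m²; mean velocity V = ṁ/(ρA) = 344.2/(1123 · 0.09892) = 3.098 m/s.
Reynolds number Re = ρVD/μ = 1123 · 3.098 · 0.3549 / 0.00148 = 8.343e+05.
Re > 4000 → turbulent; use the Moody-chart value f = 0.0153.
Total minor-loss coefficient ΣK = 2·0.22 + 2·0.39 + 1·2.6 = 3.82.
ΔP = [f·L/D + ΣK]·(ρV²/2) = [0.0153·319.1/0.3549 + 3.82]·(1123·3.098²/2) = [13.76 + 3.82]·5389 = 9.472e+04 Pa.
Head loss h_f = ΔP/(ρg) = 9.472e+04/(1123·9.81) = 8.598 m.

h_f ≈ 8.598 m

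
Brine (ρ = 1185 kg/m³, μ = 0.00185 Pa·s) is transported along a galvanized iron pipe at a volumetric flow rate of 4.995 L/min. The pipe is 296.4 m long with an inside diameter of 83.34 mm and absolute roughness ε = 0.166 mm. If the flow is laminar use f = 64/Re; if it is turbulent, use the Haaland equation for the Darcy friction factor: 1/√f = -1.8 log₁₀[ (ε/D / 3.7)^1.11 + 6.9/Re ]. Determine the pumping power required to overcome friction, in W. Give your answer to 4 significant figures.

Q = 4.995 L/min = 4.995/60000 = 8.325e-05 m³/s.
Cross-sectional area A = πD²/4 = π(0.08334)²/4 = 0.005455 m²; mean velocity V = Q/A = 8.325e-05/0.005455 = 0.01526 m/s.
Reynolds number Re = ρVD/μ = 1185 · 0.01526 · 0.08334 / 0.00185 = 814.7.
Re < 2300 → laminar flow, so f = 64/Re = 64/814.7 = 0.07856 (the turbulent correlation is not needed).
Darcy-Weisbach: ΔP = f(L/D)(ρV²/2) = 0.07856·(296.4/0.08334)·(1185·0.01526²/2) = 0.07856·3557·0.138 = 38.55 Pa.
Pumping power P = QΔP = 8.325e-05·38.55 = 0.0032097 W = 0.003210 W.

P ≈ 0.003210 W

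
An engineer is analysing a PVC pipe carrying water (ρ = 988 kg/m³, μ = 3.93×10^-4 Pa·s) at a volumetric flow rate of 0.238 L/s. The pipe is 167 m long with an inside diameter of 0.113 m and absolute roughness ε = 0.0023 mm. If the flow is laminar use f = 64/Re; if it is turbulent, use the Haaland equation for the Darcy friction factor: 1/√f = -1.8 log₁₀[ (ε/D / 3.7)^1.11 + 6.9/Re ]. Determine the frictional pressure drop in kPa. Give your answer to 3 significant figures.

Q = 0.238 L/s = 0.238/1000 = 0.000238 m³/s.
Cross-sectional area A = πD²/4 = π(0.113)²/4 = 0.01003 m²; mean velocity V = Q/A = 0.000238/0.01003 = 0.02373 m/s.
Reynolds number Re = ρVD/μ = 988 · 0.02373 · 0.113 / 0.000393 = 6742.
Re > 4000 → turbulent. Relative roughness ε/D = 2.3e-06/0.113 = 2.04e-05. Haaland: 1/√f = -1.8 log₁₀[(2.04e-05/3.7)^1.11 + 6.9/6742] = -1.8 log₁₀[1.45e-06 + 0.00102] = 5.381, so f = 0.03454.
Darcy-Weisbach: ΔP = f(L/D)(ρV²/2) = 0.03454·(167/0.113)·(988·0.02373²/2) = 0.03454·1478·0.2782 = 14.2 Pa.
ΔP = 14.2 Pa = 0.0142 kPa.

ΔP ≈ 0.0142 kPa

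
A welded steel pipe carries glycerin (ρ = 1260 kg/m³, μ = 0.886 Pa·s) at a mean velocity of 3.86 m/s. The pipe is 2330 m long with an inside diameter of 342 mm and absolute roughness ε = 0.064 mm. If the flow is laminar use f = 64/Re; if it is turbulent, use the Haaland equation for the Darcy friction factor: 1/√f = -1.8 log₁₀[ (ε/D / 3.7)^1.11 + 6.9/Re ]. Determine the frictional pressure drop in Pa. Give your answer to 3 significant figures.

ΔP ≈ 2.18×10^6 Pa

Reynolds number Re = ρVD/μ = 1260 · 3.86 · 0.342 / 0.886 = 1877.
Re < 2300 → laminar flow, so f = 64/Re = 64/1877 = 0.03409 (the turbulent correlation is not needed).
Darcy-Weisbach: ΔP = f(L/D)(ρV²/2) = 0.03409·(2330/0.342)·(1260·3.86²/2) = 0.03409·6813·9387 = 2.18e+06 Pa.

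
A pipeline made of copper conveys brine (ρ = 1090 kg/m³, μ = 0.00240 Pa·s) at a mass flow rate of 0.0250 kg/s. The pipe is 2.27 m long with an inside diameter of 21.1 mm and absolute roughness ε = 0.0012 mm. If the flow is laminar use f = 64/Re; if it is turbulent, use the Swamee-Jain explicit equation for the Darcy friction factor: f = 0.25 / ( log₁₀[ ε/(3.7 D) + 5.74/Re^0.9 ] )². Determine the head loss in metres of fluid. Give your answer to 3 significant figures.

h_f ≈ 0.00240 m

A = πD²/4 = π(0.0211)²/4 = 0.0003497 m²; mean velocity V = ṁ/(ρA) = 0.025/(1090 · 0.0003497) = 0.06559 m/s.
Reynolds number Re = ρVD/μ = 1090 · 0.06559 · 0.0211 / 0.0024 = 628.6.
Re < 2300 → laminar flow, so f = 64/Re = 64/628.6 = 0.1018 (the turbulent correlation is not needed).
Darcy-Weisbach: ΔP = f(L/D)(ρV²/2) = 0.1018·(2.27/0.0211)·(1090·0.06559²/2) = 0.1018·107.6·2.345 = 25.69 Pa.
Head loss h_f = ΔP/(ρg) = 25.69/(1090·9.81) = 0.00240 m.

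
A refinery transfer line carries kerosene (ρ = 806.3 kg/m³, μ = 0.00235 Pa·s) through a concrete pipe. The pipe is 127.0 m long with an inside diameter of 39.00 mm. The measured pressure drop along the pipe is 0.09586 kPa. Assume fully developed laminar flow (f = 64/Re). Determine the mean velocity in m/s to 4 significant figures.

For laminar flow, f = 64/Re with Re = ρVD/μ, so Darcy-Weisbach reduces to ΔP = 32μLV/D². Solving for V: V = ΔP·D²/(32μL) = 95.86·(0.039)²/(32·0.00235·127) = 0.01527 m/s.
Check: Re = ρVD/μ = 806.3·0.01527·0.039/0.00235 = 204.3 < 2300, so the laminar assumption holds.

V ≈ 0.01527 m/s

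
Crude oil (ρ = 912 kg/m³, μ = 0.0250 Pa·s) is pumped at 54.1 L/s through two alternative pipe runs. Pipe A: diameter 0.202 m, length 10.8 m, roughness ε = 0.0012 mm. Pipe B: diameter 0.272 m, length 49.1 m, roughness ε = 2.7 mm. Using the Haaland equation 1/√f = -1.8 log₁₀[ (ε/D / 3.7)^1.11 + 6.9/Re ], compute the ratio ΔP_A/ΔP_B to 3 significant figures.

Pipe A: V = Q/A = 0.0541/0.03205 = 1.688 m/s; Re = 1.244e+04; ε/D = 5.94e-06; Haaland → f = 0.02912; ΔP_A = f(L/D)(ρV²/2) = 2023 Pa.
Pipe B: V = Q/A = 0.0541/0.05811 = 0.931 m/s; Re = 9238; ε/D = 0.00993; Haaland → f = 0.04334; ΔP_B = f(L/D)(ρV²/2) = 3093 Pa.
ΔP_A/ΔP_B = 2023/3093 = 0.654.

ΔP_A/ΔP_B ≈ 0.654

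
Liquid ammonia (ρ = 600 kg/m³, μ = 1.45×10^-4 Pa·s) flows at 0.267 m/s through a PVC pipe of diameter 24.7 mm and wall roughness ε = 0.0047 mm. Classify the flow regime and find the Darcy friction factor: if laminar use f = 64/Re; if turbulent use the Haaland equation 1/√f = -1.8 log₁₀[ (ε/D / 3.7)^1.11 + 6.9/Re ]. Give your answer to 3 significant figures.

f ≈ 0.0242

Re = ρVD/μ = 600·0.267·0.0247/0.000145 = 2.729e+04.
Re > 4000 → turbulent. ε/D = 4.7e-06/0.0247 = 0.00019; Haaland: 1/√f = -1.8 log₁₀[1.74e-05 + 0.000253] = 6.423, so f = 0.02424.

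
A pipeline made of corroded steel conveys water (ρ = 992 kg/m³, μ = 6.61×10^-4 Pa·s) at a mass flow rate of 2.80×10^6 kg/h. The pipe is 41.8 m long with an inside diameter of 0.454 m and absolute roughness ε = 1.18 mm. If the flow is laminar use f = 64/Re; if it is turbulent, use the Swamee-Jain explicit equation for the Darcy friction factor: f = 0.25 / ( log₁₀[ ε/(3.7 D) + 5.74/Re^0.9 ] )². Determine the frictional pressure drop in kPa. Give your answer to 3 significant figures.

ΔP ≈ 27.0 kPa

ṁ = 2.80×10^6 kg/h = 2.80×10^6/3600 = 777.8 kg/s.
A = πD²/4 = π(0.454)²/4 = 0.1619 m²; mean velocity V = ṁ/(ρA) = 777.8/(992 · 0.1619) = 4.843 m/s.
Reynolds number Re = ρVD/μ = 992 · 4.843 · 0.454 / 0.000661 = 3.3e+06.
Re > 4000 → turbulent. Relative roughness ε/D = 0.00118/0.454 = 0.0026. Swamee-Jain: f = 0.25/(log₁₀[0.0026/3.7 + 5.74/3.3e+06^0.9])² = 0.25/(log₁₀[0.000702 + 7.8e-06])² = 0.25/(-3.149)² = 0.02522.
Darcy-Weisbach: ΔP = f(L/D)(ρV²/2) = 0.02522·(41.8/0.454)·(992·4.843²/2) = 0.02522·92.07·1.163e+04 = 2.701e+04 Pa.
ΔP = 2.701e+04 Pa = 27.0 kPa.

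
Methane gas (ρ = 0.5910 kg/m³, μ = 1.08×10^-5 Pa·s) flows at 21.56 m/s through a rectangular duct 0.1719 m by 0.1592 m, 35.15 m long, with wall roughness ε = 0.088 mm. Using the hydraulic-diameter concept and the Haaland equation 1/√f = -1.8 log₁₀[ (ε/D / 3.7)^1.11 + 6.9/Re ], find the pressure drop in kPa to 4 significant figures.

ΔP ≈ 0.5504 kPa

Hydraulic diameter D_h = 4A/P = 4·(0.1719·0.1592)/(2·(0.1719+0.1592)) = 0.1095/0.6622 = 0.1653 m.
Re = ρVD_h/μ = 0.591·21.56·0.1653/1.08e-05 = 1.95e+05.
ε/D_h = 8.8e-05/0.1653 = 0.000532; Haaland gives 1/√f = -1.8 log₁₀[5.44e-05+3.54e-05] = 7.285, so f = 0.01885.
ΔP = f(L/D_h)(ρV²/2) = 0.01885·35.15/0.1653·137.4 = 550.4 Pa.
ΔP = 0.5504 kPa.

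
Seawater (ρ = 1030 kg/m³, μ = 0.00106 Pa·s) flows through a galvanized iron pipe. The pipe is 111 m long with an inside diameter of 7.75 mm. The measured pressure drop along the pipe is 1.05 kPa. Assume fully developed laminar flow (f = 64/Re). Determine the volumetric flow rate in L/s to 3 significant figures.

For laminar flow, f = 64/Re with Re = ρVD/μ, so Darcy-Weisbach reduces to ΔP = 32μLV/D². Solving for V: V = ΔP·D²/(32μL) = 1050·(0.00775)²/(32·0.00106·111) = 0.01675 m/s.
Check: Re = ρVD/μ = 1030·0.01675·0.00775/0.00106 = 126.1 < 2300, so the laminar assumption holds.
Q = V·A = 0.01675·(π/4·0.00775²) = 7.901e-07 m³/s = 7.90×10^-4 L/s.

Q ≈ 7.90×10^-4 L/s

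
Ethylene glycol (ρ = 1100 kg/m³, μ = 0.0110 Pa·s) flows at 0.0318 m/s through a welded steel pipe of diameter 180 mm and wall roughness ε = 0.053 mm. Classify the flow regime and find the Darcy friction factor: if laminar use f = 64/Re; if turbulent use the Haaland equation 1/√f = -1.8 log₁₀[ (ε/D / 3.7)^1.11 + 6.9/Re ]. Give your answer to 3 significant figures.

Re = ρVD/μ = 1100·0.0318·0.18/0.011 = 572.4.
Re < 2300 → laminar, so f = 64/Re = 0.1118 (roughness is irrelevant in laminar flow).

f ≈ 0.112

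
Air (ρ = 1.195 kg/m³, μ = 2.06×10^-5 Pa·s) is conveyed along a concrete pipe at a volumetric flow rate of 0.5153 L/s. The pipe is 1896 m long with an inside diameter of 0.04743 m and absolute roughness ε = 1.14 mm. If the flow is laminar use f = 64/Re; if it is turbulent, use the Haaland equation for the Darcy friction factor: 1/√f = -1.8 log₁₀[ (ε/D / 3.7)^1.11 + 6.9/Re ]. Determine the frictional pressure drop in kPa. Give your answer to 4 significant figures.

ΔP ≈ 0.1620 kPa

Q = 0.5153 L/s = 0.5153/1000 = 0.0005153 m³/s.
Cross-sectional area A = πD²/4 = π(0.04743)²/4 = 0.001767 m²; mean velocity V = Q/A = 0.0005153/0.001767 = 0.2917 m/s.
Reynolds number Re = ρVD/μ = 1.195 · 0.2917 · 0.04743 / 2.06e-05 = 802.4.
Re < 2300 → laminar flow, so f = 64/Re = 64/802.4 = 0.07976 (the turbulent correlation is not needed).
Darcy-Weisbach: ΔP = f(L/D)(ρV²/2) = 0.07976·(1896/0.04743)·(1.195·0.2917²/2) = 0.07976·3.997e+04·0.05082 = 162 Pa.
ΔP = 162 Pa = 0.1620 kPa.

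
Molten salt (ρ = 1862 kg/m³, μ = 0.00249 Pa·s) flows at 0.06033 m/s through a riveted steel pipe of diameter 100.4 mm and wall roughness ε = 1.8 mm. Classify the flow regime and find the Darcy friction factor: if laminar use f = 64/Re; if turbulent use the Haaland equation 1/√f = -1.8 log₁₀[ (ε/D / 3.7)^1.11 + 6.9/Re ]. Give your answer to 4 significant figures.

f ≈ 0.05473

Re = ρVD/μ = 1862·0.06033·0.1004/0.00249 = 4529.
Re > 4000 → turbulent. ε/D = 0.0018/0.1004 = 0.0179; Haaland: 1/√f = -1.8 log₁₀[0.0027 + 0.00152] = 4.275, so f = 0.05473.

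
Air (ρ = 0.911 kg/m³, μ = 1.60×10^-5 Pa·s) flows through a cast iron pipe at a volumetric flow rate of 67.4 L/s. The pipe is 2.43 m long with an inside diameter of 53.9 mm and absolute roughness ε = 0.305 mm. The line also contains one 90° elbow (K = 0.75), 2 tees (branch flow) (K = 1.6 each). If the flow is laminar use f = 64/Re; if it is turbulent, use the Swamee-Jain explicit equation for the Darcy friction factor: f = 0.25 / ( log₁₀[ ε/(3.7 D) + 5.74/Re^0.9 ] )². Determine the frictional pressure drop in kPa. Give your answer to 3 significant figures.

Q = 67.4 L/s = 67.4/1000 = 0.0674 m³/s.
Cross-sectional area A = πD²/4 = π(0.0539)²/4 = 0.002282 m²; mean velocity V = Q/A = 0.0674/0.002282 = 29.54 m/s.
Reynolds number Re = ρVD/μ = 0.911 · 29.54 · 0.0539 / 1.6e-05 = 9.065e+04.
Re > 4000 → turbulent. Relative roughness ε/D = 0.000305/0.0539 = 0.00566. Swamee-Jain: f = 0.25/(log₁₀[0.00566/3.7 + 5.74/9.065e+04^0.9])² = 0.25/(log₁₀[0.00153 + 0.000198])² = 0.25/(-2.763)² = 0.03276.
Total minor-loss coefficient ΣK = 1·0.75 + 2·1.6 = 3.95.
ΔP = [f·L/D + ΣK]·(ρV²/2) = [0.03276·2.43/0.0539 + 3.95]·(0.911·29.54²/2) = [1.477 + 3.95]·397.4 = 2157 Pa.
ΔP = 2157 Pa = 2.16 kPa.

ΔP ≈ 2.16 kPa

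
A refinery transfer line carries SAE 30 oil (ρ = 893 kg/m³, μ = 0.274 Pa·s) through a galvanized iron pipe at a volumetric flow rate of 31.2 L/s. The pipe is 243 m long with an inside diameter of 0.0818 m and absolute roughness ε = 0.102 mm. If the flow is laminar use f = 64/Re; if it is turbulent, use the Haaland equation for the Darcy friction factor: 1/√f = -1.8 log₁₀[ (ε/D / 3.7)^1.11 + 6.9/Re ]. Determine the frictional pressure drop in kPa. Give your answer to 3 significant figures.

Q = 31.2 L/s = 31.2/1000 = 0.0312 m³/s.
Cross-sectional area A = πD²/4 = π(0.0818)²/4 = 0.005255 m²; mean velocity V = Q/A = 0.0312/0.005255 = 5.937 m/s.
Reynolds number Re = ρVD/μ = 893 · 5.937 · 0.0818 / 0.274 = 1583.
Re < 2300 → laminar flow, so f = 64/Re = 64/1583 = 0.04044 (the turbulent correlation is not needed).
Darcy-Weisbach: ΔP = f(L/D)(ρV²/2) = 0.04044·(243/0.0818)·(893·5.937²/2) = 0.04044·2971·1.574e+04 = 1.89e+06 Pa.
ΔP = 1.89e+06 Pa = 1890 kPa.

ΔP ≈ 1890 kPa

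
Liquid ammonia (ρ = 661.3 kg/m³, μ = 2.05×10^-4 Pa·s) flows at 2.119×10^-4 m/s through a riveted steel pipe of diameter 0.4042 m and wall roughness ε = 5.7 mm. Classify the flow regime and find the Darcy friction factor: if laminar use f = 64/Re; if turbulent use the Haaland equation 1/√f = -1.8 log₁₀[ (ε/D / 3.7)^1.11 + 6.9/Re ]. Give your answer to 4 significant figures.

Re = ρVD/μ = 661.3·0.0002119·0.4042/0.000205 = 276.3.
Re < 2300 → laminar, so f = 64/Re = 0.2316 (roughness is irrelevant in laminar flow).

f ≈ 0.2316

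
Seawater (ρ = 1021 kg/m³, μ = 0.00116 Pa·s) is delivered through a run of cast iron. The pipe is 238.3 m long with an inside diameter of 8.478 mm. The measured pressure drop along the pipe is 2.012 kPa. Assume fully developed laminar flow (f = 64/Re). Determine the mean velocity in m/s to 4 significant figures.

For laminar flow, f = 64/Re with Re = ρVD/μ, so Darcy-Weisbach reduces to ΔP = 32μLV/D². Solving for V: V = ΔP·D²/(32μL) = 2012·(0.008478)²/(32·0.00116·238.3) = 0.01635 m/s.
Check: Re = ρVD/μ = 1021·0.01635·0.008478/0.00116 = 122 < 2300, so the laminar assumption holds.

V ≈ 0.01635 m/s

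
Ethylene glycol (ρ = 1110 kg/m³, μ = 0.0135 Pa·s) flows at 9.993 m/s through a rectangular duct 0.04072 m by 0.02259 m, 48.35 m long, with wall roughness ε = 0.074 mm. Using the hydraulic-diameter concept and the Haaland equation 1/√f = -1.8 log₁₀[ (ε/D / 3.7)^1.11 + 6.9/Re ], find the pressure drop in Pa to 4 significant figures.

Hydraulic diameter D_h = 4A/P = 4·(0.04072·0.02259)/(2·(0.04072+0.02259)) = 0.003679/0.1266 = 0.02906 m.
Re = ρVD_h/μ = 1110·9.993·0.02906/0.0135 = 2.388e+04.
ε/D_h = 7.4e-05/0.02906 = 0.00255; Haaland gives 1/√f = -1.8 log₁₀[0.000309+0.000289] = 5.802, so f = 0.02971.
ΔP = f(L/D_h)(ρV²/2) = 0.02971·48.35/0.02906·5.542e+04 = 2.739e+06 Pa.

ΔP ≈ 2739000 Pa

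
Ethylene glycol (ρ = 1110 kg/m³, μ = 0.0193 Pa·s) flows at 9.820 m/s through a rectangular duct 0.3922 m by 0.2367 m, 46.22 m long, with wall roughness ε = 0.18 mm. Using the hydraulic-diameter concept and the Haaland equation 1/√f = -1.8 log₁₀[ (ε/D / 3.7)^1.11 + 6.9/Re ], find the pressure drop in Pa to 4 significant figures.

ΔP ≈ 163200 Pa

Hydraulic diameter D_h = 4A/P = 4·(0.3922·0.2367)/(2·(0.3922+0.2367)) = 0.3713/1.258 = 0.2952 m.
Re = ρVD_h/μ = 1110·9.82·0.2952/0.0193 = 1.667e+05.
ε/D_h = 0.00018/0.2952 = 0.00061; Haaland gives 1/√f = -1.8 log₁₀[6.32e-05+4.14e-05] = 7.165, so f = 0.01948.
ΔP = f(L/D_h)(ρV²/2) = 0.01948·46.22/0.2952·5.352e+04 = 1.632e+05 Pa.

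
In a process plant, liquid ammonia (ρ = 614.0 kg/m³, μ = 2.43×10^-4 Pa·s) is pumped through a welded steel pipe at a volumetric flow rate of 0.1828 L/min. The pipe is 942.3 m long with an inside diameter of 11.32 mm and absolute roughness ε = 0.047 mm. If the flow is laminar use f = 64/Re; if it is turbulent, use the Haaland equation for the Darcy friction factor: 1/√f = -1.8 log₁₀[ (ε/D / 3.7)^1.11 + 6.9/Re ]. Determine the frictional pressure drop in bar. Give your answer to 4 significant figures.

Q = 0.1828 L/min = 0.1828/60000 = 3.047e-06 m³/s.
Cross-sectional area A = πD²/4 = π(0.01132)²/4 = 0.0001006 m²; mean velocity V = Q/A = 3.047e-06/0.0001006 = 0.03027 m/s.
Reynolds number Re = ρVD/μ = 614 · 0.03027 · 0.01132 / 0.000243 = 865.9.
Re < 2300 → laminar flow, so f = 64/Re = 64/865.9 = 0.07391 (the turbulent correlation is not needed).
Darcy-Weisbach: ΔP = f(L/D)(ρV²/2) = 0.07391·(942.3/0.01132)·(614·0.03027²/2) = 0.07391·8.324e+04·0.2813 = 1731 Pa.
ΔP = 1731 Pa = 0.01731 bar.

ΔP ≈ 0.01731 bar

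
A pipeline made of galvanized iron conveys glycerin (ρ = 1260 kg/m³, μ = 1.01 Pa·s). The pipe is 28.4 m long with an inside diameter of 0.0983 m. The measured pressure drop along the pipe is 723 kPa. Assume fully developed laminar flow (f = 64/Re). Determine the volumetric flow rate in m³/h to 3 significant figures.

For laminar flow, f = 64/Re with Re = ρVD/μ, so Darcy-Weisbach reduces to ΔP = 32μLV/D². Solving for V: V = ΔP·D²/(32μL) = 7.23e+05·(0.0983)²/(32·1.01·28.4) = 7.611 m/s.
Check: Re = ρVD/μ = 1260·7.611·0.0983/1.01 = 933.4 < 2300, so the laminar assumption holds.
Q = V·A = 7.611·(π/4·0.0983²) = 0.05776 m³/s = 208 m³/h.

Q ≈ 208 m³/h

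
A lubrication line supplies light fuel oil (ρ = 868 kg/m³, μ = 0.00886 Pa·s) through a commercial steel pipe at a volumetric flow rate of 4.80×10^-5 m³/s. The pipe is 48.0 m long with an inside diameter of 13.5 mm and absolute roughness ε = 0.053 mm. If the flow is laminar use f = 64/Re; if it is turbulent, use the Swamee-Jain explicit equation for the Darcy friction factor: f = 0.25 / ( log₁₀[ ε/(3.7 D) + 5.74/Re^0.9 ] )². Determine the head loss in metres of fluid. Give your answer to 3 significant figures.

Cross-sectional area A = πD²/4 = π(0.0135)²/4 = 0.0001431 m²; mean velocity V = Q/A = 4.8e-05/0.0001431 = 0.3353 m/s.
Reynolds number Re = ρVD/μ = 868 · 0.3353 · 0.0135 / 0.00886 = 443.5.
Re < 2300 → laminar flow, so f = 64/Re = 64/443.5 = 0.1443 (the turbulent correlation is not needed).
Darcy-Weisbach: ΔP = f(L/D)(ρV²/2) = 0.1443·(48/0.0135)·(868·0.3353²/2) = 0.1443·3556·48.8 = 2.504e+04 Pa.
Head loss h_f = ΔP/(ρg) = 2.504e+04/(868·9.81) = 2.94 m.

h_f ≈ 2.94 m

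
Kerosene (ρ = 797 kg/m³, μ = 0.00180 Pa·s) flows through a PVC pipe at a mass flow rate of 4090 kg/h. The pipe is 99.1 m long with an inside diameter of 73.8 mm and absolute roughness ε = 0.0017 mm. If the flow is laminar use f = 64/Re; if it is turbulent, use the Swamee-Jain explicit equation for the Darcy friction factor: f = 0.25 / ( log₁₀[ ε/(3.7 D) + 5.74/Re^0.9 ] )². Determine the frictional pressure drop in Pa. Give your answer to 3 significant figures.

ΔP ≈ 1800 Pa

ṁ = 4090 kg/h = 4090/3600 = 1.136 kg/s.
A = πD²/4 = π(0.0738)²/4 = 0.004278 m²; mean velocity V = ṁ/(ρA) = 1.136/(797 · 0.004278) = 0.3332 m/s.
Reynolds number Re = ρVD/μ = 797 · 0.3332 · 0.0738 / 0.0018 = 1.089e+04.
Re > 4000 → turbulent. Relative roughness ε/D = 1.7e-06/0.0738 = 2.3e-05. Swamee-Jain: f = 0.25/(log₁₀[2.3e-05/3.7 + 5.74/1.089e+04^0.9])² = 0.25/(log₁₀[6.23e-06 + 0.00134])² = 0.25/(-2.872)² = 0.0303.
Darcy-Weisbach: ΔP = f(L/D)(ρV²/2) = 0.0303·(99.1/0.0738)·(797·0.3332²/2) = 0.0303·1343·44.25 = 1801 Pa.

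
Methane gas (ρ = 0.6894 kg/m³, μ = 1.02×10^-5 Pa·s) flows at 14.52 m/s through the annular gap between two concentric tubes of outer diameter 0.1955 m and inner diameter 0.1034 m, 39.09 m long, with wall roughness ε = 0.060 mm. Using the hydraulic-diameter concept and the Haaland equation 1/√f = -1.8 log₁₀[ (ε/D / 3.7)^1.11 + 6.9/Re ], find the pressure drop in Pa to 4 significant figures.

ΔP ≈ 645.4 Pa

Hydraulic diameter D_h = 4A/P = D_o - D_i = 0.1955 - 0.1034 = 0.0921 m.
Re = ρVD_h/μ = 0.6894·14.52·0.0921/1.02e-05 = 9.039e+04.
ε/D_h = 6e-05/0.0921 = 0.000651; Haaland gives 1/√f = -1.8 log₁₀[6.8e-05+7.63e-05] = 6.913, so f = 0.02093.
ΔP = f(L/D_h)(ρV²/2) = 0.02093·39.09/0.0921·72.67 = 645.4 Pa.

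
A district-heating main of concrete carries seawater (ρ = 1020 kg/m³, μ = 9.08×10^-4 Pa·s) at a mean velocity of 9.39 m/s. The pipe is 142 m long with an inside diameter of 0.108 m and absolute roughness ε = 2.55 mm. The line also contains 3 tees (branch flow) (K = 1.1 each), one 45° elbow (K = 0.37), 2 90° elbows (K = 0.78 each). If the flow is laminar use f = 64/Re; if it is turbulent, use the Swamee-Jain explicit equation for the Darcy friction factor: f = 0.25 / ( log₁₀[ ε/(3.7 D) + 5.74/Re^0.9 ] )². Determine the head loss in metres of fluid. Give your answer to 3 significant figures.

Reynolds number Re = ρVD/μ = 1020 · 9.39 · 0.108 / 0.000908 = 1.139e+06.
Re > 4000 → turbulent. Relative roughness ε/D = 0.00255/0.108 = 0.0236. Swamee-Jain: f = 0.25/(log₁₀[0.0236/3.7 + 5.74/1.139e+06^0.9])² = 0.25/(log₁₀[0.00638 + 2.03e-05])² = 0.25/(-2.194)² = 0.05195.
Total minor-loss coefficient ΣK = 3·1.1 + 1·0.37 + 2·0.78 = 5.23.
ΔP = [f·L/D + ΣK]·(ρV²/2) = [0.05195·142/0.108 + 5.23]·(1020·9.39²/2) = [68.3 + 5.23]·4.497e+04 = 3.307e+06 Pa.
Head loss h_f = ΔP/(ρg) = 3.307e+06/(1020·9.81) = 330 m.

h_f ≈ 330 m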